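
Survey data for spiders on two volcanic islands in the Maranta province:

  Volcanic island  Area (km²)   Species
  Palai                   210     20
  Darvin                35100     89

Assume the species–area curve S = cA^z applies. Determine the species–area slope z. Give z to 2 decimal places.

Taking logs: ln S = ln c + z ln A, so z = (ln S₂ − ln S₁)/(ln A₂ − ln A₁).
z = ln(89/20) / ln(35100/210) = ln(4.45) / ln(167.1) = 1.4929 / 5.1188 = 0.2916

0.29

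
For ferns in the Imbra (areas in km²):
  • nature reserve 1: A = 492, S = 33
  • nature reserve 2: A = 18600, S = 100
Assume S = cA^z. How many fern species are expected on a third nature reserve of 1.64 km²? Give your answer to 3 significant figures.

z = ln(100/33) / ln(18600/492) = 1.1087 / 3.6324 = 0.3052
c = 33 / 492^0.3052 = 33 / 6.632 = 4.976
S₃ = 4.976 × 1.64^0.3052 = 4.976 × 1.163 ≈ 5.787

5.79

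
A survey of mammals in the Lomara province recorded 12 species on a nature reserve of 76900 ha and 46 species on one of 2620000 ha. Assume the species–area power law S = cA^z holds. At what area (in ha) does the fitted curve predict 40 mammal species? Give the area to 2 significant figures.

z = ln(46/12) / ln(2620000/76900) = 1.3437 / 3.5284 = 0.3808
c = 12 / 76900^0.3808 = 12 / 72.56 = 0.1654
A = (40/0.1654)^(1/0.3808) ⇒ ln A = ln(241.9)/0.3808 = 14.4117
A = e^14.4117 ≈ 1815177 ha

1800000 ha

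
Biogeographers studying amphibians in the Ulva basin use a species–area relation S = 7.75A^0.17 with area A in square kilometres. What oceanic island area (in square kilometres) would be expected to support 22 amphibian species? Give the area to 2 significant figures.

22 = 7.75 × A^0.17  ⇒  A^0.17 = 22/7.75 = 2.839
ln A = ln(2.839) / 0.17 = 1.0433 / 0.17 = 6.1374
A = e^6.1374 ≈ 462.8 square kilometres

460 square kilometres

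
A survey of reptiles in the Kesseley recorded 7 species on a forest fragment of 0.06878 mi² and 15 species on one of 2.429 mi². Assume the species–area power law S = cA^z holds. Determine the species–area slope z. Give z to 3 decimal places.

0.214

Taking logs: ln S = ln c + z ln A, so z = (ln S₂ − ln S₁)/(ln A₂ − ln A₁).
z = ln(15/7) / ln(2.429/0.06878) = ln(2.143) / ln(35.32) = 0.7621 / 3.5643 = 0.2138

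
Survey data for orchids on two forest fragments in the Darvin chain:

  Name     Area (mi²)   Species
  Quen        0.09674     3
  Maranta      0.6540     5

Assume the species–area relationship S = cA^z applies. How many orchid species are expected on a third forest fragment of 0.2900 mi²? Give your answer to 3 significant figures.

4.02

z = ln(5/3) / ln(0.654/0.09674) = 0.5108 / 1.9111 = 0.2673
c = 3 / 0.09674^0.2673 = 3 / 0.5356 = 5.601
S₃ = 5.601 × 0.29^0.2673 = 5.601 × 0.7183 ≈ 4.023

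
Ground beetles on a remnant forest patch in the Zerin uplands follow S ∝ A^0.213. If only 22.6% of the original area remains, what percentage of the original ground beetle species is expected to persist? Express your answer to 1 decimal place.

72.8%

S_new/S_old = (A_new/A_old)^z = 0.226^0.213
= exp(0.213 × ln 0.226) = exp(0.213 × -1.4872) = exp(-0.3168) ≈ 0.7285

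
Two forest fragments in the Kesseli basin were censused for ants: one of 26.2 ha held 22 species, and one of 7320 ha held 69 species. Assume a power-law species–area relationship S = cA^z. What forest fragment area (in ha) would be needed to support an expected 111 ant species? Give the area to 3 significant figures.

z = ln(69/22) / ln(7320/26.2) = 1.1431 / 5.6326 = 0.2029
c = 22 / 26.2^0.2029 = 22 / 1.94 = 11.34
A = (111/11.34)^(1/0.2029) ⇒ ln A = ln(9.789)/0.2029 = 11.2411
A = e^11.2411 ≈ 76197 ha

76200 ha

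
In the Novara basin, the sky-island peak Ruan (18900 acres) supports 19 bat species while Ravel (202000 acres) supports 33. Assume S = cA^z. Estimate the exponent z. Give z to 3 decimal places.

Taking logs: ln S = ln c + z ln A, so z = (ln S₂ − ln S₁)/(ln A₂ − ln A₁).
z = ln(33/19) / ln(202000/18900) = ln(1.737) / ln(10.69) = 0.5521 / 2.3691 = 0.2330

0.233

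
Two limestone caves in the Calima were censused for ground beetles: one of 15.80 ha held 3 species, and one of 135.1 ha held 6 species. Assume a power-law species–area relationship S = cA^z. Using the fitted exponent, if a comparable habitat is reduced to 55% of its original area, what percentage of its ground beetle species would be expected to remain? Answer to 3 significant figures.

82.4%

z = ln(6/3) / ln(135.1/15.8) = 0.6931 / 2.1460 = 0.3230
S_new/S_old = (A_new/A_old)^z = 0.55^0.3230 = exp(0.3230 × -0.5978) = 0.8244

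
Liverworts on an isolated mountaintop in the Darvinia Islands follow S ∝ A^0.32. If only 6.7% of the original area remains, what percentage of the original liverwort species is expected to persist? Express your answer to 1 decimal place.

S_new/S_old = (A_new/A_old)^z = 0.067^0.32
= exp(0.32 × ln 0.067) = exp(0.32 × -2.7031) = exp(-0.8650) ≈ 0.4211

42.1%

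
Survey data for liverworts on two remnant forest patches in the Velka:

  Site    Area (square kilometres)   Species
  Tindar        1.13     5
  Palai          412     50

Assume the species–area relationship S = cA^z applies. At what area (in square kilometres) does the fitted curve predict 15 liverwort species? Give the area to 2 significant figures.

19 square kilometres

z = ln(50/5) / ln(412/1.13) = 2.3026 / 5.8988 = 0.3903
c = 5 / 1.13^0.3903 = 5 / 1.049 = 4.767
A = (15/4.767)^(1/0.3903) ⇒ ln A = ln(3.147)/0.3903 = 2.9367
A = e^2.9367 ≈ 18.85 square kilometres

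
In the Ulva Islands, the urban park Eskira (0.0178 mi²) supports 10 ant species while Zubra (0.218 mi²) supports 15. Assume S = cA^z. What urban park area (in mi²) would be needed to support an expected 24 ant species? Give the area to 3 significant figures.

3.98 mi²

z = ln(15/10) / ln(0.218/0.0178) = 0.4055 / 2.5053 = 0.1618
c = 10 / 0.0178^0.1618 = 10 / 0.521 = 19.19
A = (24/19.19)^(1/0.1618) ⇒ ln A = ln(1.25)/0.1618 = 1.3808
A = e^1.3808 ≈ 3.978 mi²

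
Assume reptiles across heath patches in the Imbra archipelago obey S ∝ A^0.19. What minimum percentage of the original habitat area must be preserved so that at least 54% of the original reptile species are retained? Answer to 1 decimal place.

Need (A_new/A_old)^0.19 = 0.54, so A_new/A_old = 0.54^(1/0.19) = 0.54^5.263
ln(A_new/A_old) = ln 0.54 / 0.19 = -0.6162 / 0.19 = -3.2431
A_new/A_old = e^-3.2431 ≈ 0.03904

3.9%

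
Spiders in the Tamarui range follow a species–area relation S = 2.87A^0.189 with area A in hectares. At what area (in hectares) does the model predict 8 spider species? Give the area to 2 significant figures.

8 = 2.87 × A^0.189  ⇒  A^0.189 = 8/2.87 = 2.787
ln A = ln(2.787) / 0.189 = 1.0251 / 0.189 = 5.4240
A = e^5.4240 ≈ 226.8 hectares

230 hectares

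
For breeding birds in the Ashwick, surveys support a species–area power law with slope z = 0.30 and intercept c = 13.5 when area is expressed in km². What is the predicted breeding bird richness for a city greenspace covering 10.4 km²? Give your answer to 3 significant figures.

S = 13.5 × 10.4^0.3
ln S = ln 13.5 + 0.3 × ln 10.4 = 2.6027 + 0.3 × 2.3418 = 3.3052
S = e^3.3052 ≈ 27.25

27.3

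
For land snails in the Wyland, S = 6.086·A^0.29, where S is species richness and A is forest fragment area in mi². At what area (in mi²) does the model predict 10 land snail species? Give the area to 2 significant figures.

5.5 mi²

10 = 6.086 × A^0.29  ⇒  A^0.29 = 10/6.086 = 1.643
ln A = ln(1.643) / 0.29 = 0.4966 / 0.29 = 1.7124
A = e^1.7124 ≈ 5.542 mi²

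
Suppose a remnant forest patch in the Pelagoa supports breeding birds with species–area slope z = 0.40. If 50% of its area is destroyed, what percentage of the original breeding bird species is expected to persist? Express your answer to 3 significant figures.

75.8%

S_new/S_old = (A_new/A_old)^z = 0.5^0.4
= exp(0.4 × ln 0.5) = exp(0.4 × -0.6931) = exp(-0.2773) ≈ 0.7579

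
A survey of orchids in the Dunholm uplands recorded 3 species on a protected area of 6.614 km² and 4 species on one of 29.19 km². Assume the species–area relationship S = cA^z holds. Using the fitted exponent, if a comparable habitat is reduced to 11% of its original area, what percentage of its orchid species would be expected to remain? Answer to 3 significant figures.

z = ln(4/3) / ln(29.19/6.614) = 0.2877 / 1.4846 = 0.1938
S_new/S_old = (A_new/A_old)^z = 0.11^0.1938 = exp(0.1938 × -2.2073) = 0.652

65.2%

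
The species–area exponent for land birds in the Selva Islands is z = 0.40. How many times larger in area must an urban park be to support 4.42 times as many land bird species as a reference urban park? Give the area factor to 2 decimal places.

41.07

(A₂/A₁)^0.4 = 4.42, so A₂/A₁ = 4.42^(1/0.4) = 4.42^2.5
ln(A₂/A₁) = ln 4.42 / 0.4 = 1.4861 / 0.4 = 3.7153
A₂/A₁ = e^3.7153 ≈ 41.07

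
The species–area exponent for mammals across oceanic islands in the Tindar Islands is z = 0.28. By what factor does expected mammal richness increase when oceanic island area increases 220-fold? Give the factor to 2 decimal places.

4.53

S₂/S₁ = (A₂/A₁)^z = 220^0.28
ln(S₂/S₁) = 0.28 × ln 220 = 0.28 × 5.3936 = 1.5102
S₂/S₁ = e^1.5102 ≈ 4.528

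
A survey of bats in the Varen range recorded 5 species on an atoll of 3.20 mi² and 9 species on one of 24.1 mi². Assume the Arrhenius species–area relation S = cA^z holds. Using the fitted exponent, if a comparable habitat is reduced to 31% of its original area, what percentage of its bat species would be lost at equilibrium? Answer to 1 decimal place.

28.9%

z = ln(9/5) / ln(24.1/3.2) = 0.5878 / 2.0191 = 0.2911
S_new/S_old = (A_new/A_old)^z = 0.31^0.2911 = exp(0.2911 × -1.1712) = 0.7111
Fraction lost = 1 − 0.7111 = 0.2889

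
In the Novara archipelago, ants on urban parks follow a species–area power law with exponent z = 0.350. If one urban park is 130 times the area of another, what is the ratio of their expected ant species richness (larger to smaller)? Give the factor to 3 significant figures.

5.49

S₂/S₁ = (A₂/A₁)^z = 130^0.35
ln(S₂/S₁) = 0.35 × ln 130 = 0.35 × 4.8675 = 1.7036
S₂/S₁ = e^1.7036 ≈ 5.494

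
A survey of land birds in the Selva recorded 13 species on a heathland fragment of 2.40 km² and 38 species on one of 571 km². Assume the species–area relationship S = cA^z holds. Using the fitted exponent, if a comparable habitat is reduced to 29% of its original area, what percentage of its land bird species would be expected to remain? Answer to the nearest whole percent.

z = ln(38/13) / ln(571/2.4) = 1.0726 / 5.4719 = 0.1960
S_new/S_old = (A_new/A_old)^z = 0.29^0.1960 = exp(0.1960 × -1.2379) = 0.7845

78%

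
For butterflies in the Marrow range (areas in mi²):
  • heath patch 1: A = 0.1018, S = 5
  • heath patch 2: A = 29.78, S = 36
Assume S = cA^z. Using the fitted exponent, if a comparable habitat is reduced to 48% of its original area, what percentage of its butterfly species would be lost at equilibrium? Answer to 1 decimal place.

z = ln(36/5) / ln(29.78/0.1018) = 1.9741 / 5.6786 = 0.3476
S_new/S_old = (A_new/A_old)^z = 0.48^0.3476 = exp(0.3476 × -0.7340) = 0.7748
Fraction lost = 1 − 0.7748 = 0.2252

22.5%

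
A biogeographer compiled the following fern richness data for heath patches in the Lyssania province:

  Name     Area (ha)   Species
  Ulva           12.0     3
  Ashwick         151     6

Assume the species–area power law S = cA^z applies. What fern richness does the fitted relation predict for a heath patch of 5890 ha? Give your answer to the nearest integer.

z = ln(6/3) / ln(151/12) = 0.6931 / 2.5324 = 0.2737
c = 3 / 12^0.2737 = 3 / 1.974 = 1.52
S₃ = 1.52 × 5890^0.2737 = 1.52 × 10.76 ≈ 16.36

16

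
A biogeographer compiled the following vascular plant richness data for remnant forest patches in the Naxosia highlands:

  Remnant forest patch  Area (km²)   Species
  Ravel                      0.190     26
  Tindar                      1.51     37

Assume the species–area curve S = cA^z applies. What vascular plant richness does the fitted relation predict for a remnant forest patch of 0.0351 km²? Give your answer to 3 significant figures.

z = ln(37/26) / ln(1.51/0.19) = 0.3528 / 2.0728 = 0.1702
c = 26 / 0.19^0.1702 = 26 / 0.7538 = 34.49
S₃ = 34.49 × 0.0351^0.1702 = 34.49 × 0.5655 ≈ 19.5

19.5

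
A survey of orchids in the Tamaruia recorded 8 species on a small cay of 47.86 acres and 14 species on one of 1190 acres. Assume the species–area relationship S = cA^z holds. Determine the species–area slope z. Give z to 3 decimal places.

0.174

Taking logs: ln S = ln c + z ln A, so z = (ln S₂ − ln S₁)/(ln A₂ − ln A₁).
z = ln(14/8) / ln(1190/47.86) = ln(1.75) / ln(24.86) = 0.5596 / 3.2134 = 0.1741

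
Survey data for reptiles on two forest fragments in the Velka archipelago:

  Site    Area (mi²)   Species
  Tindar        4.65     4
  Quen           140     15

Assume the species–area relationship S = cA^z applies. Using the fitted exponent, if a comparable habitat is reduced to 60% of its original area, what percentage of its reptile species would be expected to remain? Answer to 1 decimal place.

z = ln(15/4) / ln(140/4.65) = 1.3218 / 3.4048 = 0.3882
S_new/S_old = (A_new/A_old)^z = 0.6^0.3882 = exp(0.3882 × -0.5108) = 0.8201

82.0%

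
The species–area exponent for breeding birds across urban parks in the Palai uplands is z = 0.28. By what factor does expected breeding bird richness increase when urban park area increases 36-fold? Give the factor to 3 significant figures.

2.73

S₂/S₁ = (A₂/A₁)^z = 36^0.28
ln(S₂/S₁) = 0.28 × ln 36 = 0.28 × 3.5835 = 1.0034
S₂/S₁ = e^1.0034 ≈ 2.727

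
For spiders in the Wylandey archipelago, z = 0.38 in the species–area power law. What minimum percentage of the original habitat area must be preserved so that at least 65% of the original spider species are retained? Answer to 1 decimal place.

Need (A_new/A_old)^0.38 = 0.65, so A_new/A_old = 0.65^(1/0.38) = 0.65^2.632
ln(A_new/A_old) = ln 0.65 / 0.38 = -0.4308 / 0.38 = -1.1336
A_new/A_old = e^-1.1336 ≈ 0.3219

32.2%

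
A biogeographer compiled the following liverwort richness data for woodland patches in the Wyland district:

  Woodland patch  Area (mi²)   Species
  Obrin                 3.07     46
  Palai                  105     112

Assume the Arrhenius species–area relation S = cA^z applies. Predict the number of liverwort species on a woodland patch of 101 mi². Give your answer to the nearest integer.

111

z = ln(112/46) / ln(105/3.07) = 0.8899 / 3.5323 = 0.2519
c = 46 / 3.07^0.2519 = 46 / 1.327 = 34.68
S₃ = 34.68 × 101^0.2519 = 34.68 × 3.198 ≈ 110.9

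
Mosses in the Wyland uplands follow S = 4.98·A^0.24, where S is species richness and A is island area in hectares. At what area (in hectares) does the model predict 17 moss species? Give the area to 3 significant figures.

167 hectares

17 = 4.98 × A^0.24  ⇒  A^0.24 = 17/4.98 = 3.414
ln A = ln(3.414) / 0.24 = 1.2278 / 0.24 = 5.1158
A = e^5.1158 ≈ 166.6 hectares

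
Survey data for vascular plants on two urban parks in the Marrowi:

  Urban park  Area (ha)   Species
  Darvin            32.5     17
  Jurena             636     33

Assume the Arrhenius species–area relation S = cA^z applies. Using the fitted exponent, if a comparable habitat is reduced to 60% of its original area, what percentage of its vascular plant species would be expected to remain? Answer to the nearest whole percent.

89%

z = ln(33/17) / ln(636/32.5) = 0.6633 / 2.9740 = 0.2230
S_new/S_old = (A_new/A_old)^z = 0.6^0.2230 = exp(0.2230 × -0.5108) = 0.8923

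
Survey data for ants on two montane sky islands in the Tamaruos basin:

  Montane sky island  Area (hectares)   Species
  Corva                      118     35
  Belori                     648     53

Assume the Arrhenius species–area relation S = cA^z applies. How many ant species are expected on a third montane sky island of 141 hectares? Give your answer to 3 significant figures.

36.6

z = ln(53/35) / ln(648/118) = 0.4149 / 1.7032 = 0.2436
c = 35 / 118^0.2436 = 35 / 3.197 = 10.95
S₃ = 10.95 × 141^0.2436 = 10.95 × 3.339 ≈ 36.55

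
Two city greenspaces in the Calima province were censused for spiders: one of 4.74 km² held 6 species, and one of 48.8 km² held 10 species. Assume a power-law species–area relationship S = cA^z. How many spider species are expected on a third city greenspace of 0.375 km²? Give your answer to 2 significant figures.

3.4

z = ln(10/6) / ln(48.8/4.74) = 0.5108 / 2.3317 = 0.2191
c = 6 / 4.74^0.2191 = 6 / 1.406 = 4.267
S₃ = 4.267 × 0.375^0.2191 = 4.267 × 0.8066 ≈ 3.442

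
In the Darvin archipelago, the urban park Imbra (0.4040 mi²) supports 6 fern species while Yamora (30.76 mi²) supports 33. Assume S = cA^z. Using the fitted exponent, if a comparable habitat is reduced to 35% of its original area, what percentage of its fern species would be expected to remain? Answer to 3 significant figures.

66.2%

z = ln(33/6) / ln(30.76/0.404) = 1.7047 / 4.3326 = 0.3935
S_new/S_old = (A_new/A_old)^z = 0.35^0.3935 = exp(0.3935 × -1.0498) = 0.6616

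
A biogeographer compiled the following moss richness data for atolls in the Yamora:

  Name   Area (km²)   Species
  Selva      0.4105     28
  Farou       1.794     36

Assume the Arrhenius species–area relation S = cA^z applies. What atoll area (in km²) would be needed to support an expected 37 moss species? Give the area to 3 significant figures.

2.11 km²

z = ln(36/28) / ln(1.794/0.4105) = 0.2513 / 1.4748 = 0.1704
c = 28 / 0.4105^0.1704 = 28 / 0.8592 = 32.59
A = (37/32.59)^(1/0.1704) ⇒ ln A = ln(1.135)/0.1704 = 0.7452
A = e^0.7452 ≈ 2.107 km²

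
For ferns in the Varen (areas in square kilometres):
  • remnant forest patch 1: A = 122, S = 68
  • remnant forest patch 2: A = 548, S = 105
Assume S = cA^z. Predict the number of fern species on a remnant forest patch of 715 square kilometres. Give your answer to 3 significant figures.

z = ln(105/68) / ln(548/122) = 0.4345 / 1.5023 = 0.2892
c = 68 / 122^0.2892 = 68 / 4.012 = 16.95
S₃ = 16.95 × 715^0.2892 = 16.95 × 6.691 ≈ 113.4

113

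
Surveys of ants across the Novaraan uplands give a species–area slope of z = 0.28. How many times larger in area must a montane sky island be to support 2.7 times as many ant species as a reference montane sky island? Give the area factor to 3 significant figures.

(A₂/A₁)^0.28 = 2.7, so A₂/A₁ = 2.7^(1/0.28) = 2.7^3.571
ln(A₂/A₁) = ln 2.7 / 0.28 = 0.9933 / 0.28 = 3.5473
A₂/A₁ = e^3.5473 ≈ 34.72

34.7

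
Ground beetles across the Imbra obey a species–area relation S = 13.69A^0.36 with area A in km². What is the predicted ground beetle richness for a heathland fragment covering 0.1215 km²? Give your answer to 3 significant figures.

S = 13.69 × 0.1215^0.36
ln S = ln 13.69 + 0.36 × ln 0.1215 = 2.6167 + 0.36 × -2.1078 = 1.8578
S = e^1.8578 ≈ 6.41

6.41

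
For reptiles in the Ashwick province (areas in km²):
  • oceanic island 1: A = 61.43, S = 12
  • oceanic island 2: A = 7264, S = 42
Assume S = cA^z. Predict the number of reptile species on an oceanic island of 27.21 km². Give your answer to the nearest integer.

z = ln(42/12) / ln(7264/61.43) = 1.2528 / 4.7728 = 0.2625
c = 12 / 61.43^0.2625 = 12 / 2.947 = 4.072
S₃ = 4.072 × 27.21^0.2625 = 4.072 × 2.38 ≈ 9.691

10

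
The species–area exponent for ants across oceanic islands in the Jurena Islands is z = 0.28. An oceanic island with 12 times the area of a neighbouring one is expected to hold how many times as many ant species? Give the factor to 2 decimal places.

S₂/S₁ = (A₂/A₁)^z = 12^0.28
ln(S₂/S₁) = 0.28 × ln 12 = 0.28 × 2.4849 = 0.6958
S₂/S₁ = e^0.6958 ≈ 2.005

2.01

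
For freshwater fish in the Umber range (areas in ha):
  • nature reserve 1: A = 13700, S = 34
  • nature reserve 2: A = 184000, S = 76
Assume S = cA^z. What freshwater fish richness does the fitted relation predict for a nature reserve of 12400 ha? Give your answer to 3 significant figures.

33.0

z = ln(76/34) / ln(184000/13700) = 0.8044 / 2.5975 = 0.3097
c = 34 / 13700^0.3097 = 34 / 19.1 = 1.78
S₃ = 1.78 × 12400^0.3097 = 1.78 × 18.52 ≈ 32.97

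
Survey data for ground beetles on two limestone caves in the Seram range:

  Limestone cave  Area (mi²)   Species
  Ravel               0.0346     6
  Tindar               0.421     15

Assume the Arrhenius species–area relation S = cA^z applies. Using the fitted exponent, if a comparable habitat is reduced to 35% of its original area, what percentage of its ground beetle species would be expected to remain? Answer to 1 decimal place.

68.0%

z = ln(15/6) / ln(0.421/0.0346) = 0.9163 / 2.4988 = 0.3667
S_new/S_old = (A_new/A_old)^z = 0.35^0.3667 = exp(0.3667 × -1.0498) = 0.6805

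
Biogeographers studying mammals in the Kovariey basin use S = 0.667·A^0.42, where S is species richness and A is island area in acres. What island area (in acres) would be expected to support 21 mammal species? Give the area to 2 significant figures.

21 = 0.667 × A^0.42  ⇒  A^0.42 = 21/0.667 = 31.48
ln A = ln(31.48) / 0.42 = 3.4495 / 0.42 = 8.2131
A = e^8.2131 ≈ 3689 acres

3700 acres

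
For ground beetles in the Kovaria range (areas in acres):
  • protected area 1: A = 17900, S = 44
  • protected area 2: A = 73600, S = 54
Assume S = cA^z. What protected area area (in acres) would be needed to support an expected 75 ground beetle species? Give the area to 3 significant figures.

711000 acres

z = ln(54/44) / ln(73600/17900) = 0.2048 / 1.4138 = 0.1448
c = 44 / 17900^0.1448 = 44 / 4.131 = 10.65
A = (75/10.65)^(1/0.1448) ⇒ ln A = ln(7.041)/0.1448 = 13.4743
A = e^13.4743 ≈ 710911 acres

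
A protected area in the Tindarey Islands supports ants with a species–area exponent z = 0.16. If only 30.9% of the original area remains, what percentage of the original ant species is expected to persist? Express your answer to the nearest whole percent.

83%

S_new/S_old = (A_new/A_old)^z = 0.309^0.16
= exp(0.16 × ln 0.309) = exp(0.16 × -1.1744) = exp(-0.1879) ≈ 0.8287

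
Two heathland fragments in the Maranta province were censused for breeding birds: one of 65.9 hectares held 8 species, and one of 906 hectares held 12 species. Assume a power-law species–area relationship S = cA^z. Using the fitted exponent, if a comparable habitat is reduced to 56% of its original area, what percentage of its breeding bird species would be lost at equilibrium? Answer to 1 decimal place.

z = ln(12/8) / ln(906/65.9) = 0.4055 / 2.6209 = 0.1547
S_new/S_old = (A_new/A_old)^z = 0.56^0.1547 = exp(0.1547 × -0.5798) = 0.9142
Fraction lost = 1 − 0.9142 = 0.0858

8.6%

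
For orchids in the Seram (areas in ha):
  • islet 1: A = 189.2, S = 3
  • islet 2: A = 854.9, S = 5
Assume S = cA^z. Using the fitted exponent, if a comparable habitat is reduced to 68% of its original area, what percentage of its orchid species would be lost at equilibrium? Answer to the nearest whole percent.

12%

z = ln(5/3) / ln(854.9/189.2) = 0.5108 / 1.5082 = 0.3387
S_new/S_old = (A_new/A_old)^z = 0.68^0.3387 = exp(0.3387 × -0.3857) = 0.8775
Fraction lost = 1 − 0.8775 = 0.1225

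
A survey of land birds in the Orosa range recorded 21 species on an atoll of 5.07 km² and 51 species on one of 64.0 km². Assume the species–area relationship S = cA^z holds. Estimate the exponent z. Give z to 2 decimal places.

Taking logs: ln S = ln c + z ln A, so z = (ln S₂ − ln S₁)/(ln A₂ − ln A₁).
z = ln(51/21) / ln(64/5.07) = ln(2.429) / ln(12.62) = 0.8873 / 2.5355 = 0.3499

0.35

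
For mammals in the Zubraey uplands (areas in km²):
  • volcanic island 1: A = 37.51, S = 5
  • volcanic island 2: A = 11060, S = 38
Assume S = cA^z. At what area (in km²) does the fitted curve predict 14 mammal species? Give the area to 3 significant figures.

z = ln(38/5) / ln(11060/37.51) = 2.0281 / 5.6865 = 0.3567
c = 5 / 37.51^0.3567 = 5 / 3.643 = 1.373
A = (14/1.373)^(1/0.3567) ⇒ ln A = ln(10.2)/0.3567 = 6.5114
A = e^6.5114 ≈ 672.8 km²

673 km²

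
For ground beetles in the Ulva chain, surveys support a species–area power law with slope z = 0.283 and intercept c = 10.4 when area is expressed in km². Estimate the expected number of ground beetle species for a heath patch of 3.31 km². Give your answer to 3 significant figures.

14.6

S = 10.4 × 3.31^0.283
ln S = ln 10.4 + 0.283 × ln 3.31 = 2.3418 + 0.283 × 1.1969 = 2.6805
S = e^2.6805 ≈ 14.59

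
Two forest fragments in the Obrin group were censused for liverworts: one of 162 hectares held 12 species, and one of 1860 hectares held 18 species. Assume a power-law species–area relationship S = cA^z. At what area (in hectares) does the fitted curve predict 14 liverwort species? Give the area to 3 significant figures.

410 hectares

z = ln(18/12) / ln(1860/162) = 0.4055 / 2.4407 = 0.1661
c = 12 / 162^0.1661 = 12 / 2.328 = 5.154
A = (14/5.154)^(1/0.1661) ⇒ ln A = ln(2.716)/0.1661 = 6.0155
A = e^6.0155 ≈ 409.7 hectares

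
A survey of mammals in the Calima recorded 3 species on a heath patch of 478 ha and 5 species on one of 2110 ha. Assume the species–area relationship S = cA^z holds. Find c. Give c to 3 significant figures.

0.359

z = ln(S₂/S₁) / ln(A₂/A₁) = ln(5/3) / ln(2110/478) = 0.5108 / 1.4848 = 0.3440
c = S₁ / A₁^z = 3 / 478^0.3440 = 3 / 8.352 = 0.3592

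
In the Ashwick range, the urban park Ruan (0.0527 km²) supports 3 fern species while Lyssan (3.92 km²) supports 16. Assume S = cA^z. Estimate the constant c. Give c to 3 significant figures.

9.41

z = ln(S₂/S₁) / ln(A₂/A₁) = ln(16/3) / ln(3.92/0.0527) = 1.6740 / 4.3092 = 0.3885
c = S₁ / A₁^z = 3 / 0.0527^0.3885 = 3 / 0.3188 = 9.411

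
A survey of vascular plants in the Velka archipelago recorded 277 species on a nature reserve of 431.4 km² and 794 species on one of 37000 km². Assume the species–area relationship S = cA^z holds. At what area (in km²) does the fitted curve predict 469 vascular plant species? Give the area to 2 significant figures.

z = ln(794/277) / ln(37000/431.4) = 1.0531 / 4.4516 = 0.2366
c = 277 / 431.4^0.2366 = 277 / 4.2 = 65.94
A = (469/65.94)^(1/0.2366) ⇒ ln A = ln(7.112)/0.2366 = 8.2931
A = e^8.2931 ≈ 3996 km²

4000 km²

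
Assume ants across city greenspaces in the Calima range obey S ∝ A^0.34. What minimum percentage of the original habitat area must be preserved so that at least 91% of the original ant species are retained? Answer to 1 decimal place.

Need (A_new/A_old)^0.34 = 0.91, so A_new/A_old = 0.91^(1/0.34) = 0.91^2.941
ln(A_new/A_old) = ln 0.91 / 0.34 = -0.0943 / 0.34 = -0.2774
A_new/A_old = e^-0.2774 ≈ 0.7578

75.8%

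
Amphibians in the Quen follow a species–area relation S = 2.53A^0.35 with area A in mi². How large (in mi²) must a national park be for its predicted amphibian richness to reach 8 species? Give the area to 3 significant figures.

8 = 2.53 × A^0.35  ⇒  A^0.35 = 8/2.53 = 3.162
ln A = ln(3.162) / 0.35 = 1.1512 / 0.35 = 3.2892
A = e^3.2892 ≈ 26.82 mi²

26.8 mi²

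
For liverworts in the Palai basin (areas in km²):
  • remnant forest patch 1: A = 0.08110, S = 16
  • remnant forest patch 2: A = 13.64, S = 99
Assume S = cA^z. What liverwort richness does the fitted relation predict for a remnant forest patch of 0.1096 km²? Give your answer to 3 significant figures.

17.8

z = ln(99/16) / ln(13.64/0.0811) = 1.8225 / 5.1251 = 0.3556
c = 16 / 0.0811^0.3556 = 16 / 0.4093 = 39.09
S₃ = 39.09 × 0.1096^0.3556 = 39.09 × 0.4556 ≈ 17.81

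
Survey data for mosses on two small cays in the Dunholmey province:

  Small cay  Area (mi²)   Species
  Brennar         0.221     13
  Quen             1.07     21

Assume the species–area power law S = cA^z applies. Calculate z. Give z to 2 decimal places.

0.30

Taking logs: ln S = ln c + z ln A, so z = (ln S₂ − ln S₁)/(ln A₂ − ln A₁).
z = ln(21/13) / ln(1.07/0.221) = ln(1.615) / ln(4.842) = 0.4796 / 1.5773 = 0.3041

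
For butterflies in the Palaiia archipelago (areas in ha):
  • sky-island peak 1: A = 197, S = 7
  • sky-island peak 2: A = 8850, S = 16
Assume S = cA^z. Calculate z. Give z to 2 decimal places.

0.22

Taking logs: ln S = ln c + z ln A, so z = (ln S₂ − ln S₁)/(ln A₂ − ln A₁).
z = ln(16/7) / ln(8850/197) = ln(2.286) / ln(44.92) = 0.8267 / 3.8050 = 0.2173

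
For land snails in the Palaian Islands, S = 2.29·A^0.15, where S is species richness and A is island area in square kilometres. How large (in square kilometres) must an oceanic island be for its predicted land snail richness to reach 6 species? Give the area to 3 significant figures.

615 square kilometres

6 = 2.29 × A^0.15  ⇒  A^0.15 = 6/2.29 = 2.62
ln A = ln(2.62) / 0.15 = 0.9632 / 0.15 = 6.4214
A = e^6.4214 ≈ 614.9 square kilometres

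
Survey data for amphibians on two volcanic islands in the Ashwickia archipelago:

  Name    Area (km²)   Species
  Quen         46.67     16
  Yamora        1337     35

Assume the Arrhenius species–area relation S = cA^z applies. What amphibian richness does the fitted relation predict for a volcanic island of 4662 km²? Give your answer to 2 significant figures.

47

z = ln(35/16) / ln(1337/46.67) = 0.7828 / 3.3551 = 0.2333
c = 16 / 46.67^0.2333 = 16 / 2.451 = 6.527
S₃ = 6.527 × 4662^0.2333 = 6.527 × 7.176 ≈ 46.84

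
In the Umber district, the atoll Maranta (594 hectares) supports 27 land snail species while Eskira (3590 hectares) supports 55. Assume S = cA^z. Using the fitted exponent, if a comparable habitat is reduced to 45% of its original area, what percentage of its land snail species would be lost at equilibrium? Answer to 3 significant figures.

27.1%

z = ln(55/27) / ln(3590/594) = 0.7115 / 1.7990 = 0.3955
S_new/S_old = (A_new/A_old)^z = 0.45^0.3955 = exp(0.3955 × -0.7985) = 0.7292
Fraction lost = 1 − 0.7292 = 0.2708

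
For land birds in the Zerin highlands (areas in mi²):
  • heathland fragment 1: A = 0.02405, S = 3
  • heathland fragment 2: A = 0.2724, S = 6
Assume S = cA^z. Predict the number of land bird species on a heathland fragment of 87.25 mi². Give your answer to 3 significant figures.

z = ln(6/3) / ln(0.2724/0.02405) = 0.6931 / 2.4271 = 0.2856
c = 3 / 0.02405^0.2856 = 3 / 0.3449 = 8.699
S₃ = 8.699 × 87.25^0.2856 = 8.699 × 3.583 ≈ 31.17

31.2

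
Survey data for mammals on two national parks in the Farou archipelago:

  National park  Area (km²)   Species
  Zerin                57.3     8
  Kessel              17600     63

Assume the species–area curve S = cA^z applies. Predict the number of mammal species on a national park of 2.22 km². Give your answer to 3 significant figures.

2.48

z = ln(63/8) / ln(17600/57.3) = 2.0637 / 5.7274 = 0.3603
c = 8 / 57.3^0.3603 = 8 / 4.3 = 1.86
S₃ = 1.86 × 2.22^0.3603 = 1.86 × 1.333 ≈ 2.48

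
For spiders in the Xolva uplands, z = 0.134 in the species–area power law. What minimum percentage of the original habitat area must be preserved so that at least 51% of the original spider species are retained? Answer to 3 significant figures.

Need (A_new/A_old)^0.134 = 0.51, so A_new/A_old = 0.51^(1/0.134) = 0.51^7.463
ln(A_new/A_old) = ln 0.51 / 0.134 = -0.6733 / 0.134 = -5.0250
A_new/A_old = e^-5.0250 ≈ 0.006572

0.657%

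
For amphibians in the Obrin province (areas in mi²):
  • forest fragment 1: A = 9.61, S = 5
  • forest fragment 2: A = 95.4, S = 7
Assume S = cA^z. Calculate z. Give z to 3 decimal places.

Taking logs: ln S = ln c + z ln A, so z = (ln S₂ − ln S₁)/(ln A₂ − ln A₁).
z = ln(7/5) / ln(95.4/9.61) = ln(1.4) / ln(9.927) = 0.3365 / 2.2953 = 0.1466

0.147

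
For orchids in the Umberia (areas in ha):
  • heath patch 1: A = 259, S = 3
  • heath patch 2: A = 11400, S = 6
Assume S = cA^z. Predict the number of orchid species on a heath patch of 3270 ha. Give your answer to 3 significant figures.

z = ln(6/3) / ln(11400/259) = 0.6931 / 3.7845 = 0.1832
c = 3 / 259^0.1832 = 3 / 2.767 = 1.084
S₃ = 1.084 × 3270^0.1832 = 1.084 × 4.402 ≈ 4.773

4.77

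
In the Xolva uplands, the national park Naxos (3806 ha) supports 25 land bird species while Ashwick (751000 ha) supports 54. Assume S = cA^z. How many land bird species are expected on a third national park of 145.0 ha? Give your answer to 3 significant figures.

15.5

z = ln(54/25) / ln(751000/3806) = 0.7701 / 5.2848 = 0.1457
c = 25 / 3806^0.1457 = 25 / 3.325 = 7.52
S₃ = 7.52 × 145^0.1457 = 7.52 × 2.065 ≈ 15.53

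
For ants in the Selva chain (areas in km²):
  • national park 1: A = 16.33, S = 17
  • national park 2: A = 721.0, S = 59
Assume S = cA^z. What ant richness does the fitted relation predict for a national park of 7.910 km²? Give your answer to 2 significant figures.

z = ln(59/17) / ln(721/16.33) = 1.2443 / 3.7876 = 0.3285
c = 17 / 16.33^0.3285 = 17 / 2.503 = 6.791
S₃ = 6.791 × 7.91^0.3285 = 6.791 × 1.973 ≈ 13.4

13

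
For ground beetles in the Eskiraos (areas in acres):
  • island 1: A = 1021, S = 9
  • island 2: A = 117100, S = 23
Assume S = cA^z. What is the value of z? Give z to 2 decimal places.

Taking logs: ln S = ln c + z ln A, so z = (ln S₂ − ln S₁)/(ln A₂ − ln A₁).
z = ln(23/9) / ln(117100/1021) = ln(2.556) / ln(114.7) = 0.9383 / 4.7422 = 0.1979

0.20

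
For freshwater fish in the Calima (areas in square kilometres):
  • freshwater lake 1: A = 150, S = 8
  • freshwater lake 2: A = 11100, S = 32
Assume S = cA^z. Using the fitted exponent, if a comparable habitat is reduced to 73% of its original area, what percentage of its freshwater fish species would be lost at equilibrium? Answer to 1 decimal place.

z = ln(32/8) / ln(11100/150) = 1.3863 / 4.3041 = 0.3221
S_new/S_old = (A_new/A_old)^z = 0.73^0.3221 = exp(0.3221 × -0.3147) = 0.9036
Fraction lost = 1 − 0.9036 = 0.0964

9.6%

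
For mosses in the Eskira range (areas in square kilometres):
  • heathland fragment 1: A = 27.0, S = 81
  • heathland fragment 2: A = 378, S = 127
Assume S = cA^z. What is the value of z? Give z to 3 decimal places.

0.170

Taking logs: ln S = ln c + z ln A, so z = (ln S₂ − ln S₁)/(ln A₂ − ln A₁).
z = ln(127/81) / ln(378/27) = ln(1.568) / ln(14) = 0.4497 / 2.6391 = 0.1704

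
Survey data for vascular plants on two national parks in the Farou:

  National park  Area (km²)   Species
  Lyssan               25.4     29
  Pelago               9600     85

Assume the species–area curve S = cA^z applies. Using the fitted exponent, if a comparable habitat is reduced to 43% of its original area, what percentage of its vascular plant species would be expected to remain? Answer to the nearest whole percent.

86%

z = ln(85/29) / ln(9600/25.4) = 1.0754 / 5.9348 = 0.1812
S_new/S_old = (A_new/A_old)^z = 0.43^0.1812 = exp(0.1812 × -0.8440) = 0.8582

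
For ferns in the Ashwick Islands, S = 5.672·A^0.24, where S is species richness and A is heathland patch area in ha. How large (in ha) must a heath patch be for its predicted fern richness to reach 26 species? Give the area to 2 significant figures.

26 = 5.672 × A^0.24  ⇒  A^0.24 = 26/5.672 = 4.584
ln A = ln(4.584) / 0.24 = 1.5226 / 0.24 = 6.3440
A = e^6.3440 ≈ 569.1 ha

570 ha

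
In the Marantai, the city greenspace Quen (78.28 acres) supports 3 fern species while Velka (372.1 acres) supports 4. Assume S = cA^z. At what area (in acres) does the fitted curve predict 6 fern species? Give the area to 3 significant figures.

3350 acres

z = ln(4/3) / ln(372.1/78.28) = 0.2877 / 1.5589 = 0.1845
c = 3 / 78.28^0.1845 = 3 / 2.236 = 1.342
A = (6/1.342)^(1/0.1845) ⇒ ln A = ln(4.472)/0.1845 = 8.1163
A = e^8.1163 ≈ 3348 acres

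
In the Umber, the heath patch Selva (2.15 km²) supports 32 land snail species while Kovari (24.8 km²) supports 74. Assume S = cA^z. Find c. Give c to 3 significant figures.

z = ln(S₂/S₁) / ln(A₂/A₁) = ln(74/32) / ln(24.8/2.15) = 0.8383 / 2.4454 = 0.3428
c = S₁ / A₁^z = 32 / 2.15^0.3428 = 32 / 1.3 = 24.61

24.6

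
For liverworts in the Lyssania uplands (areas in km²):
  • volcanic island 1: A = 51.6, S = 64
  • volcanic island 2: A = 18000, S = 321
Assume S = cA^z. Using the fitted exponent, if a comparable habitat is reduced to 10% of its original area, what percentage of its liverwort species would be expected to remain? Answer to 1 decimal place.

53.0%

z = ln(321/64) / ln(18000/51.6) = 1.6126 / 5.8546 = 0.2754
S_new/S_old = (A_new/A_old)^z = 0.1^0.2754 = exp(0.2754 × -2.3026) = 0.5304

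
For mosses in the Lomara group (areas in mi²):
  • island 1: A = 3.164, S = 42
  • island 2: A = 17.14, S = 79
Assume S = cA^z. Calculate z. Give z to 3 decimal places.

Taking logs: ln S = ln c + z ln A, so z = (ln S₂ − ln S₁)/(ln A₂ − ln A₁).
z = ln(79/42) / ln(17.14/3.164) = ln(1.881) / ln(5.417) = 0.6318 / 1.6896 = 0.3739

0.374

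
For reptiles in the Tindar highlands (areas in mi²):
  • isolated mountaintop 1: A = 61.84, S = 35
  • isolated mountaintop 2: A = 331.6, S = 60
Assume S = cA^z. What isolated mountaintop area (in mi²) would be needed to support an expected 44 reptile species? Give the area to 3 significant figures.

z = ln(60/35) / ln(331.6/61.84) = 0.5390 / 1.6794 = 0.3209
c = 35 / 61.84^0.3209 = 35 / 3.758 = 9.315
A = (44/9.315)^(1/0.3209) ⇒ ln A = ln(4.724)/0.3209 = 4.8376
A = e^4.8376 ≈ 126.2 mi²

126 mi²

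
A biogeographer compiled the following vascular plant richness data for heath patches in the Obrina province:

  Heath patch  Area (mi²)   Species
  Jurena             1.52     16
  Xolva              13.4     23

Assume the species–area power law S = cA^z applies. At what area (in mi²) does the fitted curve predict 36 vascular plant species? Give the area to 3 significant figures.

197 mi²

z = ln(23/16) / ln(13.4/1.52) = 0.3629 / 2.1765 = 0.1667
c = 16 / 1.52^0.1667 = 16 / 1.072 = 14.92
A = (36/14.92)^(1/0.1667) ⇒ ln A = ln(2.413)/0.1667 = 5.2823
A = e^5.2823 ≈ 196.8 mi²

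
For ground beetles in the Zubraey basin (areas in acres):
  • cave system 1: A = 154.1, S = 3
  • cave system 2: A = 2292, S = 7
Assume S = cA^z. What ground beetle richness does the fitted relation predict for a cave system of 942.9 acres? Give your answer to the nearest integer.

z = ln(7/3) / ln(2292/154.1) = 0.8473 / 2.6996 = 0.3139
c = 3 / 154.1^0.3139 = 3 / 4.86 = 0.6172
S₃ = 0.6172 × 942.9^0.3139 = 0.6172 × 8.582 ≈ 5.297

5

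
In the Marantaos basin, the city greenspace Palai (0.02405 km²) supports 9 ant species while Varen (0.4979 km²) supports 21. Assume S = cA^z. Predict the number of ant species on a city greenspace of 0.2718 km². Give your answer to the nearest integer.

18

z = ln(21/9) / ln(0.4979/0.02405) = 0.8473 / 3.0303 = 0.2796
c = 9 / 0.02405^0.2796 = 9 / 0.3526 = 25.52
S₃ = 25.52 × 0.2718^0.2796 = 25.52 × 0.6947 ≈ 17.73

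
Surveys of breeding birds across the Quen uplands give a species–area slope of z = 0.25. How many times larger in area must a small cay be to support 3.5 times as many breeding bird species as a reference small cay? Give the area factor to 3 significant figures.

(A₂/A₁)^0.25 = 3.5, so A₂/A₁ = 3.5^(1/0.25) = 3.5^4
ln(A₂/A₁) = ln 3.5 / 0.25 = 1.2528 / 0.25 = 5.0111
A₂/A₁ = e^5.0111 ≈ 150.1

150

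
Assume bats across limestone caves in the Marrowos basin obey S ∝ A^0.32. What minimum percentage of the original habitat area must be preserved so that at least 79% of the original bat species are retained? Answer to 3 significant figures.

Need (A_new/A_old)^0.32 = 0.79, so A_new/A_old = 0.79^(1/0.32) = 0.79^3.125
ln(A_new/A_old) = ln 0.79 / 0.32 = -0.2357 / 0.32 = -0.7366
A_new/A_old = e^-0.7366 ≈ 0.4787

47.9%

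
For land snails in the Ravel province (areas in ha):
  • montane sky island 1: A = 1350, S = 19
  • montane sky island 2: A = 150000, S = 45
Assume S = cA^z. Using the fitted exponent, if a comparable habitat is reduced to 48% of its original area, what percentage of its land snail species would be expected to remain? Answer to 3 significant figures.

87.4%

z = ln(45/19) / ln(150000/1350) = 0.8622 / 4.7105 = 0.1830
S_new/S_old = (A_new/A_old)^z = 0.48^0.1830 = exp(0.1830 × -0.7340) = 0.8743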